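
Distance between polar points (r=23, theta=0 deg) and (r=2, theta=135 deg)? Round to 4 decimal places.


d = sqrt(r1^2 + r2^2 - 2*r1*r2*cos(t2-t1))
d = sqrt(23^2 + 2^2 - 2*23*2*cos(135-0)) = 24.4551

24.4551


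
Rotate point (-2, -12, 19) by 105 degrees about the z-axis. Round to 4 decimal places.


x' = -2*cos(105) - -12*sin(105) = 12.1087
y' = -2*sin(105) + -12*cos(105) = 1.174
z' = 19

(12.1087, 1.174, 19)


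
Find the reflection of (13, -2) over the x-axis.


Reflection across x-axis: (x, y) -> (x, -y)
(13, -2) -> (13, 2)

(13, 2)


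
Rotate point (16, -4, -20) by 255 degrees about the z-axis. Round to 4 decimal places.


x' = 16*cos(255) - -4*sin(255) = -8.0048
y' = 16*sin(255) + -4*cos(255) = -14.4195
z' = -20

(-8.0048, -14.4195, -20)


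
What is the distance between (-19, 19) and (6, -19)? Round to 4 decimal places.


d = sqrt((6--19)^2 + (-19-19)^2) = 45.4863

45.4863


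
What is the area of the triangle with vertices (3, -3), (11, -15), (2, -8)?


Area = |x1(y2-y3) + x2(y3-y1) + x3(y1-y2)| / 2
= |3*(-15--8) + 11*(-8--3) + 2*(-3--15)| / 2
= 26

26


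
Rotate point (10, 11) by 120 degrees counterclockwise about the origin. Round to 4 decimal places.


x' = 10*cos(120) - 11*sin(120) = -14.5263
y' = 10*sin(120) + 11*cos(120) = 3.1603

(-14.5263, 3.1603)


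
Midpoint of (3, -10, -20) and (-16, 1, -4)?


Midpoint = ((3+-16)/2, (-10+1)/2, (-20+-4)/2) = (-6.5, -4.5, -12)

(-6.5, -4.5, -12)


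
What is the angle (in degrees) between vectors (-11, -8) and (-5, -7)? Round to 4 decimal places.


dot = -11*-5 + -8*-7 = 111
|u| = 13.6015, |v| = 8.6023
cos(angle) = 0.9487
angle = 18.4349 degrees

18.4349 degrees


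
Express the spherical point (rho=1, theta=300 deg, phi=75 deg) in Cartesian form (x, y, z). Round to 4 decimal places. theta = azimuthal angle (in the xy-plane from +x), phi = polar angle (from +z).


x = 1 * sin(75) * cos(300) = 0.483
y = 1 * sin(75) * sin(300) = -0.8365
z = 1 * cos(75) = 0.2588

(0.483, -0.8365, 0.2588)


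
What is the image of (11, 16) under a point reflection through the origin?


Reflection through origin: (x, y) -> (-x, -y)
(11, 16) -> (-11, -16)

(-11, -16)


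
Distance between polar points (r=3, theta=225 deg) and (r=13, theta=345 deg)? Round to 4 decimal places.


d = sqrt(r1^2 + r2^2 - 2*r1*r2*cos(t2-t1))
d = sqrt(3^2 + 13^2 - 2*3*13*cos(345-225)) = 14.7309

14.7309


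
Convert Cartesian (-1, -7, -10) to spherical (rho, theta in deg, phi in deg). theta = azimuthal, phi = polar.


rho = sqrt((-1)^2 + (-7)^2 + (-10)^2) = 12.2474
theta = atan2(-7, -1) = 261.8699 deg
phi = acos(-10/12.2474) = 144.7356 deg

rho = 12.2474, theta = 261.8699 deg, phi = 144.7356 deg


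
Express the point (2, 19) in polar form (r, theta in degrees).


r = sqrt(2^2 + 19^2) = 19.105
theta = atan2(19, 2) = 83.991 degrees

r = 19.105, theta = 83.991 degrees


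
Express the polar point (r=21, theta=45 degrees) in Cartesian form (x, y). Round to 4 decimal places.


x = 21 * cos(45) = 14.8492
y = 21 * sin(45) = 14.8492

(14.8492, 14.8492)


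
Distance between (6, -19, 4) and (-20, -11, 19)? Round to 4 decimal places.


d = sqrt((-20-6)^2 + (-11--19)^2 + (19-4)^2) = 31.0644

31.0644


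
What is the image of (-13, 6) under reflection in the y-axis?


Reflection across y-axis: (x, y) -> (-x, y)
(-13, 6) -> (13, 6)

(13, 6)


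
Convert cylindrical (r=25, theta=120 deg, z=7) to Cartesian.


x = 25 * cos(120) = -12.5
y = 25 * sin(120) = 21.6506
z = 7

(-12.5, 21.6506, 7)


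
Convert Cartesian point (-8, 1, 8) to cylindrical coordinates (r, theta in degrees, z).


r = sqrt((-8)^2 + 1^2) = 8.0623
theta = atan2(1, -8) = 172.875 deg
z = 8

r = 8.0623, theta = 172.875 deg, z = 8


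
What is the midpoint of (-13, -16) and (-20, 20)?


Midpoint = ((-13+-20)/2, (-16+20)/2) = (-16.5, 2)

(-16.5, 2)


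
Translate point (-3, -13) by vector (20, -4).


Translation: (x+dx, y+dy) = (-3+20, -13+-4) = (17, -17)

(17, -17)


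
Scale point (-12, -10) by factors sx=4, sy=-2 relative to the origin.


Scaling: (x*sx, y*sy) = (-12*4, -10*-2) = (-48, 20)

(-48, 20)


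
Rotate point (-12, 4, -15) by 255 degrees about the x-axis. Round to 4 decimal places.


x' = -12
y' = 4*cos(255) - -15*sin(255) = -15.5242
z' = 4*sin(255) + -15*cos(255) = 0.0186

(-12, -15.5242, 0.0186)


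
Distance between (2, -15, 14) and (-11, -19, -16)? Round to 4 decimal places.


d = sqrt((-11-2)^2 + (-19--15)^2 + (-16-14)^2) = 32.9393

32.9393


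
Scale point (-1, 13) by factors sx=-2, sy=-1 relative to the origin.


Scaling: (x*sx, y*sy) = (-1*-2, 13*-1) = (2, -13)

(2, -13)


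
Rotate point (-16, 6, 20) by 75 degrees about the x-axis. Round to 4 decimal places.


x' = -16
y' = 6*cos(75) - 20*sin(75) = -17.7656
z' = 6*sin(75) + 20*cos(75) = 10.9719

(-16, -17.7656, 10.9719)


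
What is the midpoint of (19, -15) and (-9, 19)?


Midpoint = ((19+-9)/2, (-15+19)/2) = (5, 2)

(5, 2)


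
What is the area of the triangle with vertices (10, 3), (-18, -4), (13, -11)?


Area = |x1(y2-y3) + x2(y3-y1) + x3(y1-y2)| / 2
= |10*(-4--11) + -18*(-11-3) + 13*(3--4)| / 2
= 206.5

206.5


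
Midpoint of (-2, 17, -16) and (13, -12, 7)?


Midpoint = ((-2+13)/2, (17+-12)/2, (-16+7)/2) = (5.5, 2.5, -4.5)

(5.5, 2.5, -4.5)


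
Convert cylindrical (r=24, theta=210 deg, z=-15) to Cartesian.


x = 24 * cos(210) = -20.7846
y = 24 * sin(210) = -12
z = -15

(-20.7846, -12, -15)


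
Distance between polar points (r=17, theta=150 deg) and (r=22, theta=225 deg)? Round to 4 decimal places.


d = sqrt(r1^2 + r2^2 - 2*r1*r2*cos(t2-t1))
d = sqrt(17^2 + 22^2 - 2*17*22*cos(225-150)) = 24.0708

24.0708


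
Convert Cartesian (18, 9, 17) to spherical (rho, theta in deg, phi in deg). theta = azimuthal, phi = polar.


rho = sqrt(18^2 + 9^2 + 17^2) = 26.3439
theta = atan2(9, 18) = 26.5651 deg
phi = acos(17/26.3439) = 49.811 deg

rho = 26.3439, theta = 26.5651 deg, phi = 49.811 deg


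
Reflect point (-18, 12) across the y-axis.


Reflection across y-axis: (x, y) -> (-x, y)
(-18, 12) -> (18, 12)

(18, 12)


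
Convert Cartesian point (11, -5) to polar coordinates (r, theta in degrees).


r = sqrt(11^2 + (-5)^2) = 12.083
theta = atan2(-5, 11) = 335.556 degrees

r = 12.083, theta = 335.556 degrees


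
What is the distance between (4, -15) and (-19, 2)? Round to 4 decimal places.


d = sqrt((-19-4)^2 + (2--15)^2) = 28.6007

28.6007


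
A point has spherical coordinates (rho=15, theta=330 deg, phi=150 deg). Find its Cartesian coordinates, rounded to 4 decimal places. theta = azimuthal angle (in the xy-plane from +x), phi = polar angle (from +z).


x = 15 * sin(150) * cos(330) = 6.4952
y = 15 * sin(150) * sin(330) = -3.75
z = 15 * cos(150) = -12.9904

(6.4952, -3.75, -12.9904)


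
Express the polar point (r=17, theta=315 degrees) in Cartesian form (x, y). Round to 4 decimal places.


x = 17 * cos(315) = 12.0208
y = 17 * sin(315) = -12.0208

(12.0208, -12.0208)


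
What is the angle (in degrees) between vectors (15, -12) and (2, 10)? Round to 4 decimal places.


dot = 15*2 + -12*10 = -90
|u| = 19.2094, |v| = 10.198
cos(angle) = -0.4594
angle = 117.3499 degrees

117.3499 degrees


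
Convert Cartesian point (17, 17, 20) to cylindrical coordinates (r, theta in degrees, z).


r = sqrt(17^2 + 17^2) = 24.0416
theta = atan2(17, 17) = 45 deg
z = 20

r = 24.0416, theta = 45 deg, z = 20


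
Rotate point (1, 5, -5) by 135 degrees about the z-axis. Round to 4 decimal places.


x' = 1*cos(135) - 5*sin(135) = -4.2426
y' = 1*sin(135) + 5*cos(135) = -2.8284
z' = -5

(-4.2426, -2.8284, -5)


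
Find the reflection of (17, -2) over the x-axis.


Reflection across x-axis: (x, y) -> (x, -y)
(17, -2) -> (17, 2)

(17, 2)


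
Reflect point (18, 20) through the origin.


Reflection through origin: (x, y) -> (-x, -y)
(18, 20) -> (-18, -20)

(-18, -20)


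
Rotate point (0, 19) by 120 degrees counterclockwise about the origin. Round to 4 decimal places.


x' = 0*cos(120) - 19*sin(120) = -16.4545
y' = 0*sin(120) + 19*cos(120) = -9.5

(-16.4545, -9.5)


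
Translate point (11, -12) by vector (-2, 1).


Translation: (x+dx, y+dy) = (11+-2, -12+1) = (9, -11)

(9, -11)


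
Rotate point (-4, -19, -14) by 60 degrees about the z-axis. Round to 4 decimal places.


x' = -4*cos(60) - -19*sin(60) = 14.4545
y' = -4*sin(60) + -19*cos(60) = -12.9641
z' = -14

(14.4545, -12.9641, -14)


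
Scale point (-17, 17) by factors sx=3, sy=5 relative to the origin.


Scaling: (x*sx, y*sy) = (-17*3, 17*5) = (-51, 85)

(-51, 85)


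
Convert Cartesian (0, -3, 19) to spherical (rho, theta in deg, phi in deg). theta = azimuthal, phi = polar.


rho = sqrt(0^2 + (-3)^2 + 19^2) = 19.2354
theta = atan2(-3, 0) = 270 deg
phi = acos(19/19.2354) = 8.9726 deg

rho = 19.2354, theta = 270 deg, phi = 8.9726 deg


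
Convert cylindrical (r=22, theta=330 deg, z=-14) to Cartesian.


x = 22 * cos(330) = 19.0526
y = 22 * sin(330) = -11
z = -14

(19.0526, -11, -14)


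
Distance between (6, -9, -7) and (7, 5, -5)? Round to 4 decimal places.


d = sqrt((7-6)^2 + (5--9)^2 + (-5--7)^2) = 14.1774

14.1774


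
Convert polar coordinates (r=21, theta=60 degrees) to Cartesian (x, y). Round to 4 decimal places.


x = 21 * cos(60) = 10.5
y = 21 * sin(60) = 18.1865

(10.5, 18.1865)


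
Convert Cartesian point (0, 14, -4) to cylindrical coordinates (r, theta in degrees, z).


r = sqrt(0^2 + 14^2) = 14
theta = atan2(14, 0) = 90 deg
z = -4

r = 14, theta = 90 deg, z = -4


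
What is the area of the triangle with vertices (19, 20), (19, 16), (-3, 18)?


Area = |x1(y2-y3) + x2(y3-y1) + x3(y1-y2)| / 2
= |19*(16-18) + 19*(18-20) + -3*(20-16)| / 2
= 44

44


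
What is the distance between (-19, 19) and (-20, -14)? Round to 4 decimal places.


d = sqrt((-20--19)^2 + (-14-19)^2) = 33.0151

33.0151


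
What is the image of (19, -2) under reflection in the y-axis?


Reflection across y-axis: (x, y) -> (-x, y)
(19, -2) -> (-19, -2)

(-19, -2)


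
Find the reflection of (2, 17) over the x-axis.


Reflection across x-axis: (x, y) -> (x, -y)
(2, 17) -> (2, -17)

(2, -17)


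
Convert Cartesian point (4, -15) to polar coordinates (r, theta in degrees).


r = sqrt(4^2 + (-15)^2) = 15.5242
theta = atan2(-15, 4) = 284.9314 degrees

r = 15.5242, theta = 284.9314 degrees


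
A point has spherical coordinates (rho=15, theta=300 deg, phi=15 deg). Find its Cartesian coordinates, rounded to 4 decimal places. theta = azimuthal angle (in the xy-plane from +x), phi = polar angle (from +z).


x = 15 * sin(15) * cos(300) = 1.9411
y = 15 * sin(15) * sin(300) = -3.3622
z = 15 * cos(15) = 14.4889

(1.9411, -3.3622, 14.4889)


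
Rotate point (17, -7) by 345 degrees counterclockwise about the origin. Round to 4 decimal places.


x' = 17*cos(345) - -7*sin(345) = 14.609
y' = 17*sin(345) + -7*cos(345) = -11.1614

(14.609, -11.1614)


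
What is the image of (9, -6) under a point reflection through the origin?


Reflection through origin: (x, y) -> (-x, -y)
(9, -6) -> (-9, 6)

(-9, 6)


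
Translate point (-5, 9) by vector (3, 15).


Translation: (x+dx, y+dy) = (-5+3, 9+15) = (-2, 24)

(-2, 24)


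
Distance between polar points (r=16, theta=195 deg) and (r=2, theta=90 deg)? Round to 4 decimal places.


d = sqrt(r1^2 + r2^2 - 2*r1*r2*cos(t2-t1))
d = sqrt(16^2 + 2^2 - 2*16*2*cos(90-195)) = 16.6302

16.6302


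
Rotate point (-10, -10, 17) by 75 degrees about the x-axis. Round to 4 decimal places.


x' = -10
y' = -10*cos(75) - 17*sin(75) = -19.0089
z' = -10*sin(75) + 17*cos(75) = -5.2593

(-10, -19.0089, -5.2593)


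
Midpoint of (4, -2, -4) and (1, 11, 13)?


Midpoint = ((4+1)/2, (-2+11)/2, (-4+13)/2) = (2.5, 4.5, 4.5)

(2.5, 4.5, 4.5)


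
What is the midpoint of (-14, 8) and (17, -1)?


Midpoint = ((-14+17)/2, (8+-1)/2) = (1.5, 3.5)

(1.5, 3.5)


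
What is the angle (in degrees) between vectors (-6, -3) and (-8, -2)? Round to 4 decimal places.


dot = -6*-8 + -3*-2 = 54
|u| = 6.7082, |v| = 8.2462
cos(angle) = 0.9762
angle = 12.5288 degrees

12.5288 degrees


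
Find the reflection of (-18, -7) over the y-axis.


Reflection across y-axis: (x, y) -> (-x, y)
(-18, -7) -> (18, -7)

(18, -7)


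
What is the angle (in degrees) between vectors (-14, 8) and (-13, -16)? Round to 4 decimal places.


dot = -14*-13 + 8*-16 = 54
|u| = 16.1245, |v| = 20.6155
cos(angle) = 0.1624
angle = 80.651 degrees

80.651 degrees


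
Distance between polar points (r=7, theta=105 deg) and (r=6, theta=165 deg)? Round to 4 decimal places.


d = sqrt(r1^2 + r2^2 - 2*r1*r2*cos(t2-t1))
d = sqrt(7^2 + 6^2 - 2*7*6*cos(165-105)) = 6.5574

6.5574


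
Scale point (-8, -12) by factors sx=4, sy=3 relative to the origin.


Scaling: (x*sx, y*sy) = (-8*4, -12*3) = (-32, -36)

(-32, -36)


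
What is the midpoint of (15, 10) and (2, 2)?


Midpoint = ((15+2)/2, (10+2)/2) = (8.5, 6)

(8.5, 6)


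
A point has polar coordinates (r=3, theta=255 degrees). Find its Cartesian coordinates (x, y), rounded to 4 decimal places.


x = 3 * cos(255) = -0.7765
y = 3 * sin(255) = -2.8978

(-0.7765, -2.8978)


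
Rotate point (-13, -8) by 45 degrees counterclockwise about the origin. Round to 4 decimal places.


x' = -13*cos(45) - -8*sin(45) = -3.5355
y' = -13*sin(45) + -8*cos(45) = -14.8492

(-3.5355, -14.8492)


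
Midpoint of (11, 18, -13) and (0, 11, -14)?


Midpoint = ((11+0)/2, (18+11)/2, (-13+-14)/2) = (5.5, 14.5, -13.5)

(5.5, 14.5, -13.5)


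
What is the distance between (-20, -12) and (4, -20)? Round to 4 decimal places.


d = sqrt((4--20)^2 + (-20--12)^2) = 25.2982

25.2982


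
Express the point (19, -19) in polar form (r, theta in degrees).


r = sqrt(19^2 + (-19)^2) = 26.8701
theta = atan2(-19, 19) = 315 degrees

r = 26.8701, theta = 315 degrees


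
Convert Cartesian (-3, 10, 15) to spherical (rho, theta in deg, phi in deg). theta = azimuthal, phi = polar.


rho = sqrt((-3)^2 + 10^2 + 15^2) = 18.2757
theta = atan2(10, -3) = 106.6992 deg
phi = acos(15/18.2757) = 34.8387 deg

rho = 18.2757, theta = 106.6992 deg, phi = 34.8387 deg


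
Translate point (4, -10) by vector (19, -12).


Translation: (x+dx, y+dy) = (4+19, -10+-12) = (23, -22)

(23, -22)


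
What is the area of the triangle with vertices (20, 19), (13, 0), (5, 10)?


Area = |x1(y2-y3) + x2(y3-y1) + x3(y1-y2)| / 2
= |20*(0-10) + 13*(10-19) + 5*(19-0)| / 2
= 111

111


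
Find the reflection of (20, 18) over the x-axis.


Reflection across x-axis: (x, y) -> (x, -y)
(20, 18) -> (20, -18)

(20, -18)


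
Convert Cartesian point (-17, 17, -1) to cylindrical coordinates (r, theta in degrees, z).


r = sqrt((-17)^2 + 17^2) = 24.0416
theta = atan2(17, -17) = 135 deg
z = -1

r = 24.0416, theta = 135 deg, z = -1


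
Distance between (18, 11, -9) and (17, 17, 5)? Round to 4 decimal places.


d = sqrt((17-18)^2 + (17-11)^2 + (5--9)^2) = 15.2643

15.2643


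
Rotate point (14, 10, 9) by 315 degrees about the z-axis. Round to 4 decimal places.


x' = 14*cos(315) - 10*sin(315) = 16.9706
y' = 14*sin(315) + 10*cos(315) = -2.8284
z' = 9

(16.9706, -2.8284, 9)


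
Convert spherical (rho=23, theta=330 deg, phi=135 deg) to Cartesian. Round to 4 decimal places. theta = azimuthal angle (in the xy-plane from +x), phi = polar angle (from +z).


x = 23 * sin(135) * cos(330) = 14.0846
y = 23 * sin(135) * sin(330) = -8.1317
z = 23 * cos(135) = -16.2635

(14.0846, -8.1317, -16.2635)


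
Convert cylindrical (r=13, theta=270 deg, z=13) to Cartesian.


x = 13 * cos(270) = 0
y = 13 * sin(270) = -13
z = 13

(0, -13, 13)


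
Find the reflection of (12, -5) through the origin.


Reflection through origin: (x, y) -> (-x, -y)
(12, -5) -> (-12, 5)

(-12, 5)


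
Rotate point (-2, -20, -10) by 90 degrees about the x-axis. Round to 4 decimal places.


x' = -2
y' = -20*cos(90) - -10*sin(90) = 10
z' = -20*sin(90) + -10*cos(90) = -20

(-2, 10, -20)


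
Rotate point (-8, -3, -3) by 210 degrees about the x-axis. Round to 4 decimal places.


x' = -8
y' = -3*cos(210) - -3*sin(210) = 1.0981
z' = -3*sin(210) + -3*cos(210) = 4.0981

(-8, 1.0981, 4.0981)


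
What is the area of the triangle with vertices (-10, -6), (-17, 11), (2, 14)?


Area = |x1(y2-y3) + x2(y3-y1) + x3(y1-y2)| / 2
= |-10*(11-14) + -17*(14--6) + 2*(-6-11)| / 2
= 172

172


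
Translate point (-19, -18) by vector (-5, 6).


Translation: (x+dx, y+dy) = (-19+-5, -18+6) = (-24, -12)

(-24, -12)


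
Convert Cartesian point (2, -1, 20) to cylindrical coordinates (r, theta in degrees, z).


r = sqrt(2^2 + (-1)^2) = 2.2361
theta = atan2(-1, 2) = 333.4349 deg
z = 20

r = 2.2361, theta = 333.4349 deg, z = 20


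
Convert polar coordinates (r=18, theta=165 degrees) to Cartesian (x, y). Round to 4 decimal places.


x = 18 * cos(165) = -17.3867
y = 18 * sin(165) = 4.6587

(-17.3867, 4.6587)


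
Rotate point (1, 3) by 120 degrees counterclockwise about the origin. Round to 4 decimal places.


x' = 1*cos(120) - 3*sin(120) = -3.0981
y' = 1*sin(120) + 3*cos(120) = -0.634

(-3.0981, -0.634)


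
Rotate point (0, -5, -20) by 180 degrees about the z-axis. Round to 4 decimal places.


x' = 0*cos(180) - -5*sin(180) = 0
y' = 0*sin(180) + -5*cos(180) = 5
z' = -20

(0, 5, -20)


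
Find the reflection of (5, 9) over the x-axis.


Reflection across x-axis: (x, y) -> (x, -y)
(5, 9) -> (5, -9)

(5, -9)


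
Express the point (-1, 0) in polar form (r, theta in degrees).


r = sqrt((-1)^2 + 0^2) = 1
theta = atan2(0, -1) = 180 degrees

r = 1, theta = 180 degrees


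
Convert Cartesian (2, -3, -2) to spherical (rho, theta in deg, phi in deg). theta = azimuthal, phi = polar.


rho = sqrt(2^2 + (-3)^2 + (-2)^2) = 4.1231
theta = atan2(-3, 2) = 303.6901 deg
phi = acos(-2/4.1231) = 119.0171 deg

rho = 4.1231, theta = 303.6901 deg, phi = 119.0171 deg


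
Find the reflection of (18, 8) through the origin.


Reflection through origin: (x, y) -> (-x, -y)
(18, 8) -> (-18, -8)

(-18, -8)


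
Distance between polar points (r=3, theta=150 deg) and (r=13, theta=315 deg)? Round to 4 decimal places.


d = sqrt(r1^2 + r2^2 - 2*r1*r2*cos(t2-t1))
d = sqrt(3^2 + 13^2 - 2*3*13*cos(315-150)) = 15.9167

15.9167


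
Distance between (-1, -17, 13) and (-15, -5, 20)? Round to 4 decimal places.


d = sqrt((-15--1)^2 + (-5--17)^2 + (20-13)^2) = 19.7231

19.7231


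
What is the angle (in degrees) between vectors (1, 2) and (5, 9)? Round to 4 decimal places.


dot = 1*5 + 2*9 = 23
|u| = 2.2361, |v| = 10.2956
cos(angle) = 0.9991
angle = 2.4896 degrees

2.4896 degrees


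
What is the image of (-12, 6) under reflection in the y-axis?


Reflection across y-axis: (x, y) -> (-x, y)
(-12, 6) -> (12, 6)

(12, 6)


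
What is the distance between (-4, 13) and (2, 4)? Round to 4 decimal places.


d = sqrt((2--4)^2 + (4-13)^2) = 10.8167

10.8167


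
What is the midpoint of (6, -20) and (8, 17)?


Midpoint = ((6+8)/2, (-20+17)/2) = (7, -1.5)

(7, -1.5)


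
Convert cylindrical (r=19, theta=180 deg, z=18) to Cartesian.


x = 19 * cos(180) = -19
y = 19 * sin(180) = 0
z = 18

(-19, 0, 18)


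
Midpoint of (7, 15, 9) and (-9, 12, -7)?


Midpoint = ((7+-9)/2, (15+12)/2, (9+-7)/2) = (-1, 13.5, 1)

(-1, 13.5, 1)


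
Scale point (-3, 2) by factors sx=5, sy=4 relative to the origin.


Scaling: (x*sx, y*sy) = (-3*5, 2*4) = (-15, 8)

(-15, 8)


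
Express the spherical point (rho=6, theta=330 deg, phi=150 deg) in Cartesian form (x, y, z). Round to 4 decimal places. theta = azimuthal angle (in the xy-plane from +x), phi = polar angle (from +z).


x = 6 * sin(150) * cos(330) = 2.5981
y = 6 * sin(150) * sin(330) = -1.5
z = 6 * cos(150) = -5.1962

(2.5981, -1.5, -5.1962)


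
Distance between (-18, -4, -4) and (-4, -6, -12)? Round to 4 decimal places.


d = sqrt((-4--18)^2 + (-6--4)^2 + (-12--4)^2) = 16.2481

16.2481


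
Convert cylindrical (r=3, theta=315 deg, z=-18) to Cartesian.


x = 3 * cos(315) = 2.1213
y = 3 * sin(315) = -2.1213
z = -18

(2.1213, -2.1213, -18)


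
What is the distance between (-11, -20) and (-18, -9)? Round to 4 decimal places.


d = sqrt((-18--11)^2 + (-9--20)^2) = 13.0384

13.0384


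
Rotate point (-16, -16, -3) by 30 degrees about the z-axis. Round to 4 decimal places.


x' = -16*cos(30) - -16*sin(30) = -5.8564
y' = -16*sin(30) + -16*cos(30) = -21.8564
z' = -3

(-5.8564, -21.8564, -3)


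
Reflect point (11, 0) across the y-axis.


Reflection across y-axis: (x, y) -> (-x, y)
(11, 0) -> (-11, 0)

(-11, 0)


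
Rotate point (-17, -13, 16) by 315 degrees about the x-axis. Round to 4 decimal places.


x' = -17
y' = -13*cos(315) - 16*sin(315) = 2.1213
z' = -13*sin(315) + 16*cos(315) = 20.5061

(-17, 2.1213, 20.5061)


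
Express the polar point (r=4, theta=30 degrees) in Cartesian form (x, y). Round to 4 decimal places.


x = 4 * cos(30) = 3.4641
y = 4 * sin(30) = 2

(3.4641, 2)


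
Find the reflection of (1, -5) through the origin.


Reflection through origin: (x, y) -> (-x, -y)
(1, -5) -> (-1, 5)

(-1, 5)


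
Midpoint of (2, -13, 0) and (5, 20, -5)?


Midpoint = ((2+5)/2, (-13+20)/2, (0+-5)/2) = (3.5, 3.5, -2.5)

(3.5, 3.5, -2.5)


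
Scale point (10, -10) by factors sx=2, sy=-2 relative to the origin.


Scaling: (x*sx, y*sy) = (10*2, -10*-2) = (20, 20)

(20, 20)


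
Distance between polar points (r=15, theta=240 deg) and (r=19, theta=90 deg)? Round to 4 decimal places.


d = sqrt(r1^2 + r2^2 - 2*r1*r2*cos(t2-t1))
d = sqrt(15^2 + 19^2 - 2*15*19*cos(90-240)) = 32.8578

32.8578


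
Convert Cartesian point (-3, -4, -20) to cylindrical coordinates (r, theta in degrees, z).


r = sqrt((-3)^2 + (-4)^2) = 5
theta = atan2(-4, -3) = 233.1301 deg
z = -20

r = 5, theta = 233.1301 deg, z = -20


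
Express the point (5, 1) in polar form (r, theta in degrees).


r = sqrt(5^2 + 1^2) = 5.099
theta = atan2(1, 5) = 11.3099 degrees

r = 5.099, theta = 11.3099 degrees


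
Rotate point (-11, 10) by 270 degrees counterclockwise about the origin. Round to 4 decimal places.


x' = -11*cos(270) - 10*sin(270) = 10
y' = -11*sin(270) + 10*cos(270) = 11

(10, 11)


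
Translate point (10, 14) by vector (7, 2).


Translation: (x+dx, y+dy) = (10+7, 14+2) = (17, 16)

(17, 16)


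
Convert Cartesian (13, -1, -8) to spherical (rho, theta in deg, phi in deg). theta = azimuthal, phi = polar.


rho = sqrt(13^2 + (-1)^2 + (-8)^2) = 15.2971
theta = atan2(-1, 13) = 355.6013 deg
phi = acos(-8/15.2971) = 121.5321 deg

rho = 15.2971, theta = 355.6013 deg, phi = 121.5321 deg


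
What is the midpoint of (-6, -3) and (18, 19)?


Midpoint = ((-6+18)/2, (-3+19)/2) = (6, 8)

(6, 8)


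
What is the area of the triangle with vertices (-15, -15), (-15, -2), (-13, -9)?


Area = |x1(y2-y3) + x2(y3-y1) + x3(y1-y2)| / 2
= |-15*(-2--9) + -15*(-9--15) + -13*(-15--2)| / 2
= 13

13


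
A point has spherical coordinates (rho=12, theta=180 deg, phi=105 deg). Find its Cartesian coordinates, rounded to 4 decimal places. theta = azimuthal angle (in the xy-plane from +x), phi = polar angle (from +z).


x = 12 * sin(105) * cos(180) = -11.5911
y = 12 * sin(105) * sin(180) = 0
z = 12 * cos(105) = -3.1058

(-11.5911, 0, -3.1058)


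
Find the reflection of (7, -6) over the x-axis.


Reflection across x-axis: (x, y) -> (x, -y)
(7, -6) -> (7, 6)

(7, 6)


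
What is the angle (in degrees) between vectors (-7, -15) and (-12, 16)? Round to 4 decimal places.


dot = -7*-12 + -15*16 = -156
|u| = 16.5529, |v| = 20
cos(angle) = -0.4712
angle = 118.1132 degrees

118.1132 degrees


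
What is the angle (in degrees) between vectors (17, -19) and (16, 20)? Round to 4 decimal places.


dot = 17*16 + -19*20 = -108
|u| = 25.4951, |v| = 25.6125
cos(angle) = -0.1654
angle = 99.52 degrees

99.52 degrees


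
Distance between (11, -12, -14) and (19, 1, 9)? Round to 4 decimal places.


d = sqrt((19-11)^2 + (1--12)^2 + (9--14)^2) = 27.6043

27.6043


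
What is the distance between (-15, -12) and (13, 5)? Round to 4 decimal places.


d = sqrt((13--15)^2 + (5--12)^2) = 32.7567

32.7567


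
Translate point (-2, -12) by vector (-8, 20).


Translation: (x+dx, y+dy) = (-2+-8, -12+20) = (-10, 8)

(-10, 8)


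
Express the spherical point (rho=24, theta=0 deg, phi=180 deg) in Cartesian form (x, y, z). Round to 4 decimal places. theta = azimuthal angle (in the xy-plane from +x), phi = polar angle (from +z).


x = 24 * sin(180) * cos(0) = 0
y = 24 * sin(180) * sin(0) = 0
z = 24 * cos(180) = -24

(0, 0, -24)


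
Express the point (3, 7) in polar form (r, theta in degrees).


r = sqrt(3^2 + 7^2) = 7.6158
theta = atan2(7, 3) = 66.8014 degrees

r = 7.6158, theta = 66.8014 degrees


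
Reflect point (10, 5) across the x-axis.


Reflection across x-axis: (x, y) -> (x, -y)
(10, 5) -> (10, -5)

(10, -5)


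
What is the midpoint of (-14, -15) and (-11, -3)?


Midpoint = ((-14+-11)/2, (-15+-3)/2) = (-12.5, -9)

(-12.5, -9)


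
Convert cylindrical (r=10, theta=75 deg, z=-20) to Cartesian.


x = 10 * cos(75) = 2.5882
y = 10 * sin(75) = 9.6593
z = -20

(2.5882, 9.6593, -20)


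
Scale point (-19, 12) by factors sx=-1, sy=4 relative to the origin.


Scaling: (x*sx, y*sy) = (-19*-1, 12*4) = (19, 48)

(19, 48)


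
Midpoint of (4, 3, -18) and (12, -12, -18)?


Midpoint = ((4+12)/2, (3+-12)/2, (-18+-18)/2) = (8, -4.5, -18)

(8, -4.5, -18)


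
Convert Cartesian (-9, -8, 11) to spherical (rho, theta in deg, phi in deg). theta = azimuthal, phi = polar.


rho = sqrt((-9)^2 + (-8)^2 + 11^2) = 16.3095
theta = atan2(-8, -9) = 221.6335 deg
phi = acos(11/16.3095) = 47.5883 deg

rho = 16.3095, theta = 221.6335 deg, phi = 47.5883 deg


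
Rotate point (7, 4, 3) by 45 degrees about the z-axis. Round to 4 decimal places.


x' = 7*cos(45) - 4*sin(45) = 2.1213
y' = 7*sin(45) + 4*cos(45) = 7.7782
z' = 3

(2.1213, 7.7782, 3)


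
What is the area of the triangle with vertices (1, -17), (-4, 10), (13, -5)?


Area = |x1(y2-y3) + x2(y3-y1) + x3(y1-y2)| / 2
= |1*(10--5) + -4*(-5--17) + 13*(-17-10)| / 2
= 192

192


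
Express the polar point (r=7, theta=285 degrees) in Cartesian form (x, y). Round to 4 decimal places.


x = 7 * cos(285) = 1.8117
y = 7 * sin(285) = -6.7615

(1.8117, -6.7615)


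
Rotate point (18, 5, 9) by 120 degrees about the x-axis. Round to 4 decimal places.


x' = 18
y' = 5*cos(120) - 9*sin(120) = -10.2942
z' = 5*sin(120) + 9*cos(120) = -0.1699

(18, -10.2942, -0.1699)


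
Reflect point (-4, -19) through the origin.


Reflection through origin: (x, y) -> (-x, -y)
(-4, -19) -> (4, 19)

(4, 19)


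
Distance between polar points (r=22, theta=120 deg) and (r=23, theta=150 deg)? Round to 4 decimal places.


d = sqrt(r1^2 + r2^2 - 2*r1*r2*cos(t2-t1))
d = sqrt(22^2 + 23^2 - 2*22*23*cos(150-120)) = 11.6868

11.6868


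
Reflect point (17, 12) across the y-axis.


Reflection across y-axis: (x, y) -> (-x, y)
(17, 12) -> (-17, 12)

(-17, 12)


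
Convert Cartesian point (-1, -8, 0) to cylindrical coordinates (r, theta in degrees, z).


r = sqrt((-1)^2 + (-8)^2) = 8.0623
theta = atan2(-8, -1) = 262.875 deg
z = 0

r = 8.0623, theta = 262.875 deg, z = 0


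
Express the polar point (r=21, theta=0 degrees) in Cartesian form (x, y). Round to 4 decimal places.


x = 21 * cos(0) = 21
y = 21 * sin(0) = 0

(21, 0)


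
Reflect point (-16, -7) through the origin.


Reflection through origin: (x, y) -> (-x, -y)
(-16, -7) -> (16, 7)

(16, 7)


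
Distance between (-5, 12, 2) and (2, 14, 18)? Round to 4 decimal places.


d = sqrt((2--5)^2 + (14-12)^2 + (18-2)^2) = 17.5784

17.5784


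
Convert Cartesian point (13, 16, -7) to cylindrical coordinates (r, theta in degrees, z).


r = sqrt(13^2 + 16^2) = 20.6155
theta = atan2(16, 13) = 50.9061 deg
z = -7

r = 20.6155, theta = 50.9061 deg, z = -7


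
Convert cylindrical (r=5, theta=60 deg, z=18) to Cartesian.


x = 5 * cos(60) = 2.5
y = 5 * sin(60) = 4.3301
z = 18

(2.5, 4.3301, 18)


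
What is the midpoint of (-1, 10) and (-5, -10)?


Midpoint = ((-1+-5)/2, (10+-10)/2) = (-3, 0)

(-3, 0)


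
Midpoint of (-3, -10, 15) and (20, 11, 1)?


Midpoint = ((-3+20)/2, (-10+11)/2, (15+1)/2) = (8.5, 0.5, 8)

(8.5, 0.5, 8)


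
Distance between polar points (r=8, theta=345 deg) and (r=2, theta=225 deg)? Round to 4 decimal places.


d = sqrt(r1^2 + r2^2 - 2*r1*r2*cos(t2-t1))
d = sqrt(8^2 + 2^2 - 2*8*2*cos(225-345)) = 9.1652

9.1652


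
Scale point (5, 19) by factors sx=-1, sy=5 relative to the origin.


Scaling: (x*sx, y*sy) = (5*-1, 19*5) = (-5, 95)

(-5, 95)


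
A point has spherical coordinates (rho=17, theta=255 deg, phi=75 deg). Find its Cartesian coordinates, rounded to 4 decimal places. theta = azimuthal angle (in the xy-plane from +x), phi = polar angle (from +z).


x = 17 * sin(75) * cos(255) = -4.25
y = 17 * sin(75) * sin(255) = -15.8612
z = 17 * cos(75) = 4.3999

(-4.25, -15.8612, 4.3999)


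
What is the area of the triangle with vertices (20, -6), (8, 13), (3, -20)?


Area = |x1(y2-y3) + x2(y3-y1) + x3(y1-y2)| / 2
= |20*(13--20) + 8*(-20--6) + 3*(-6-13)| / 2
= 245.5

245.5


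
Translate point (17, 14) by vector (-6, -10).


Translation: (x+dx, y+dy) = (17+-6, 14+-10) = (11, 4)

(11, 4)


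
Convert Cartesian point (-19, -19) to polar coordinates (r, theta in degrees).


r = sqrt((-19)^2 + (-19)^2) = 26.8701
theta = atan2(-19, -19) = 225 degrees

r = 26.8701, theta = 225 degrees


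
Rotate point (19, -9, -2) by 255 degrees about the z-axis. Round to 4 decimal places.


x' = 19*cos(255) - -9*sin(255) = -13.6109
y' = 19*sin(255) + -9*cos(255) = -16.0232
z' = -2

(-13.6109, -16.0232, -2)


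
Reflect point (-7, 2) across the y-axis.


Reflection across y-axis: (x, y) -> (-x, y)
(-7, 2) -> (7, 2)

(7, 2)


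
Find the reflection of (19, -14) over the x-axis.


Reflection across x-axis: (x, y) -> (x, -y)
(19, -14) -> (19, 14)

(19, 14)


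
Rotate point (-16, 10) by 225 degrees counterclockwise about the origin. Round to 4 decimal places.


x' = -16*cos(225) - 10*sin(225) = 18.3848
y' = -16*sin(225) + 10*cos(225) = 4.2426

(18.3848, 4.2426)


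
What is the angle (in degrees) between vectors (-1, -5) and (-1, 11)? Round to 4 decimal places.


dot = -1*-1 + -5*11 = -54
|u| = 5.099, |v| = 11.0454
cos(angle) = -0.9588
angle = 163.4956 degrees

163.4956 degrees


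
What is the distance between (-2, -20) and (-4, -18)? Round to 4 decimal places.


d = sqrt((-4--2)^2 + (-18--20)^2) = 2.8284

2.8284


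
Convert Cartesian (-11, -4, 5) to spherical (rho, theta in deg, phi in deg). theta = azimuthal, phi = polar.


rho = sqrt((-11)^2 + (-4)^2 + 5^2) = 12.7279
theta = atan2(-4, -11) = 199.9831 deg
phi = acos(5/12.7279) = 66.8689 deg

rho = 12.7279, theta = 199.9831 deg, phi = 66.8689 deg


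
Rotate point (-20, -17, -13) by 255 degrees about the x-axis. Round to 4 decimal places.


x' = -20
y' = -17*cos(255) - -13*sin(255) = -8.1571
z' = -17*sin(255) + -13*cos(255) = 19.7854

(-20, -8.1571, 19.7854)


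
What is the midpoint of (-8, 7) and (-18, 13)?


Midpoint = ((-8+-18)/2, (7+13)/2) = (-13, 10)

(-13, 10)


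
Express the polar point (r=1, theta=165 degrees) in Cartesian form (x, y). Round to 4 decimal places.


x = 1 * cos(165) = -0.9659
y = 1 * sin(165) = 0.2588

(-0.9659, 0.2588)


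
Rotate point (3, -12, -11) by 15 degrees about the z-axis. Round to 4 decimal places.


x' = 3*cos(15) - -12*sin(15) = 6.0036
y' = 3*sin(15) + -12*cos(15) = -10.8147
z' = -11

(6.0036, -10.8147, -11)


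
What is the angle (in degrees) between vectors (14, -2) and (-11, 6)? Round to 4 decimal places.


dot = 14*-11 + -2*6 = -166
|u| = 14.1421, |v| = 12.53
cos(angle) = -0.9368
angle = 159.5196 degrees

159.5196 degrees


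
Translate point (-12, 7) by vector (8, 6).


Translation: (x+dx, y+dy) = (-12+8, 7+6) = (-4, 13)

(-4, 13)


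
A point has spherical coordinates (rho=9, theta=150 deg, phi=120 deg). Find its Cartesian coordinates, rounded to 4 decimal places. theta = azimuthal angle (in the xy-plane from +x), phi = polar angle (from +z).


x = 9 * sin(120) * cos(150) = -6.75
y = 9 * sin(120) * sin(150) = 3.8971
z = 9 * cos(120) = -4.5

(-6.75, 3.8971, -4.5)


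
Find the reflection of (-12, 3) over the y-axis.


Reflection across y-axis: (x, y) -> (-x, y)
(-12, 3) -> (12, 3)

(12, 3)


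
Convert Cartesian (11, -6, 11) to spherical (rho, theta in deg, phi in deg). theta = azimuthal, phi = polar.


rho = sqrt(11^2 + (-6)^2 + 11^2) = 16.6733
theta = atan2(-6, 11) = 331.3895 deg
phi = acos(11/16.6733) = 48.7202 deg

rho = 16.6733, theta = 331.3895 deg, phi = 48.7202 deg


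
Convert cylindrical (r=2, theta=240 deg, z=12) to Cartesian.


x = 2 * cos(240) = -1
y = 2 * sin(240) = -1.7321
z = 12

(-1, -1.7321, 12)


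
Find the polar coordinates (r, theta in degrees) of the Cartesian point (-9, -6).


r = sqrt((-9)^2 + (-6)^2) = 10.8167
theta = atan2(-6, -9) = 213.6901 degrees

r = 10.8167, theta = 213.6901 degrees


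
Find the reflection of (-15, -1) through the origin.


Reflection through origin: (x, y) -> (-x, -y)
(-15, -1) -> (15, 1)

(15, 1)


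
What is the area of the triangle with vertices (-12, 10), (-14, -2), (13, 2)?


Area = |x1(y2-y3) + x2(y3-y1) + x3(y1-y2)| / 2
= |-12*(-2-2) + -14*(2-10) + 13*(10--2)| / 2
= 158

158


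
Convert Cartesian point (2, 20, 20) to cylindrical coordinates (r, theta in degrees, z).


r = sqrt(2^2 + 20^2) = 20.0998
theta = atan2(20, 2) = 84.2894 deg
z = 20

r = 20.0998, theta = 84.2894 deg, z = 20


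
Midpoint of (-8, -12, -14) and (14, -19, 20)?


Midpoint = ((-8+14)/2, (-12+-19)/2, (-14+20)/2) = (3, -15.5, 3)

(3, -15.5, 3)


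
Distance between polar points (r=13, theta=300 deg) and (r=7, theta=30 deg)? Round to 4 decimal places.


d = sqrt(r1^2 + r2^2 - 2*r1*r2*cos(t2-t1))
d = sqrt(13^2 + 7^2 - 2*13*7*cos(30-300)) = 14.7648

14.7648


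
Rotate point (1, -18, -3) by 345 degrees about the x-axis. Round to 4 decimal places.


x' = 1
y' = -18*cos(345) - -3*sin(345) = -18.1631
z' = -18*sin(345) + -3*cos(345) = 1.761

(1, -18.1631, 1.761)


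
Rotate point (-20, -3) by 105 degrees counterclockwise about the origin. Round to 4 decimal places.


x' = -20*cos(105) - -3*sin(105) = 8.0742
y' = -20*sin(105) + -3*cos(105) = -18.5421

(8.0742, -18.5421)


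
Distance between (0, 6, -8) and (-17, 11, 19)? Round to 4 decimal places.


d = sqrt((-17-0)^2 + (11-6)^2 + (19--8)^2) = 32.2955

32.2955


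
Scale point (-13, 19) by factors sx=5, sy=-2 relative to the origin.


Scaling: (x*sx, y*sy) = (-13*5, 19*-2) = (-65, -38)

(-65, -38)


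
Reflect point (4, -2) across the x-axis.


Reflection across x-axis: (x, y) -> (x, -y)
(4, -2) -> (4, 2)

(4, 2)


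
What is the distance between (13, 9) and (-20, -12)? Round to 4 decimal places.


d = sqrt((-20-13)^2 + (-12-9)^2) = 39.1152

39.1152


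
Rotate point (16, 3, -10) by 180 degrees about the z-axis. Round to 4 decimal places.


x' = 16*cos(180) - 3*sin(180) = -16
y' = 16*sin(180) + 3*cos(180) = -3
z' = -10

(-16, -3, -10)


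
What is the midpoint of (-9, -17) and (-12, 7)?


Midpoint = ((-9+-12)/2, (-17+7)/2) = (-10.5, -5)

(-10.5, -5)


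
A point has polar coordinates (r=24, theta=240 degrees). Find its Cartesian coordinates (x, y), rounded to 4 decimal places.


x = 24 * cos(240) = -12
y = 24 * sin(240) = -20.7846

(-12, -20.7846)


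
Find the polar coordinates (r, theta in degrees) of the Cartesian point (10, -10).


r = sqrt(10^2 + (-10)^2) = 14.1421
theta = atan2(-10, 10) = 315 degrees

r = 14.1421, theta = 315 degrees


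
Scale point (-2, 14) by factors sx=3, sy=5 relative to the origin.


Scaling: (x*sx, y*sy) = (-2*3, 14*5) = (-6, 70)

(-6, 70)


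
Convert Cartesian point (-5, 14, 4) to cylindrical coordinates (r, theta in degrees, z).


r = sqrt((-5)^2 + 14^2) = 14.8661
theta = atan2(14, -5) = 109.6538 deg
z = 4

r = 14.8661, theta = 109.6538 deg, z = 4


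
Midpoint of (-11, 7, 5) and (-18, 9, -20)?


Midpoint = ((-11+-18)/2, (7+9)/2, (5+-20)/2) = (-14.5, 8, -7.5)

(-14.5, 8, -7.5)


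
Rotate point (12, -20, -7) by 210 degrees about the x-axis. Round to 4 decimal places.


x' = 12
y' = -20*cos(210) - -7*sin(210) = 13.8205
z' = -20*sin(210) + -7*cos(210) = 16.0622

(12, 13.8205, 16.0622)


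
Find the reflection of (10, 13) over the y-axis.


Reflection across y-axis: (x, y) -> (-x, y)
(10, 13) -> (-10, 13)

(-10, 13)


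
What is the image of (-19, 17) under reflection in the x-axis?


Reflection across x-axis: (x, y) -> (x, -y)
(-19, 17) -> (-19, -17)

(-19, -17)


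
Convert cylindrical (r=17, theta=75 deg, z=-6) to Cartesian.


x = 17 * cos(75) = 4.3999
y = 17 * sin(75) = 16.4207
z = -6

(4.3999, 16.4207, -6)


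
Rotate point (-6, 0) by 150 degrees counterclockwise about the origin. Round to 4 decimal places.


x' = -6*cos(150) - 0*sin(150) = 5.1962
y' = -6*sin(150) + 0*cos(150) = -3

(5.1962, -3)


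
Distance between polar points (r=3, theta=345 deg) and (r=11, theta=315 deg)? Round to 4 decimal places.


d = sqrt(r1^2 + r2^2 - 2*r1*r2*cos(t2-t1))
d = sqrt(3^2 + 11^2 - 2*3*11*cos(315-345)) = 8.5348

8.5348


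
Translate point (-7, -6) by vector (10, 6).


Translation: (x+dx, y+dy) = (-7+10, -6+6) = (3, 0)

(3, 0)


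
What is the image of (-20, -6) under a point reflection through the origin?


Reflection through origin: (x, y) -> (-x, -y)
(-20, -6) -> (20, 6)

(20, 6)


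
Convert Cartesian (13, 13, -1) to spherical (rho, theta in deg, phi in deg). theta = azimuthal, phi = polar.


rho = sqrt(13^2 + 13^2 + (-1)^2) = 18.412
theta = atan2(13, 13) = 45 deg
phi = acos(-1/18.412) = 93.1134 deg

rho = 18.412, theta = 45 deg, phi = 93.1134 deg


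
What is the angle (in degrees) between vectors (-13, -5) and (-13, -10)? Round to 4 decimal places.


dot = -13*-13 + -5*-10 = 219
|u| = 13.9284, |v| = 16.4012
cos(angle) = 0.9587
angle = 16.5311 degrees

16.5311 degrees


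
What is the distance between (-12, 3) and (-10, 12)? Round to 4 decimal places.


d = sqrt((-10--12)^2 + (12-3)^2) = 9.2195

9.2195


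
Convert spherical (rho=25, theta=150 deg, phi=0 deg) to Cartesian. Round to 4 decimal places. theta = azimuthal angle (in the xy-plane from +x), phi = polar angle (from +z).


x = 25 * sin(0) * cos(150) = 0
y = 25 * sin(0) * sin(150) = 0
z = 25 * cos(0) = 25

(0, 0, 25)


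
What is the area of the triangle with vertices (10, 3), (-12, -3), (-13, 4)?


Area = |x1(y2-y3) + x2(y3-y1) + x3(y1-y2)| / 2
= |10*(-3-4) + -12*(4-3) + -13*(3--3)| / 2
= 80

80


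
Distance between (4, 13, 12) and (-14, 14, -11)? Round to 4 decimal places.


d = sqrt((-14-4)^2 + (14-13)^2 + (-11-12)^2) = 29.2233

29.2233


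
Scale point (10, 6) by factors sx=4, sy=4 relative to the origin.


Scaling: (x*sx, y*sy) = (10*4, 6*4) = (40, 24)

(40, 24)


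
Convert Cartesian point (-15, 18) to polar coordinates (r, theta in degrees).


r = sqrt((-15)^2 + 18^2) = 23.4307
theta = atan2(18, -15) = 129.8056 degrees

r = 23.4307, theta = 129.8056 degrees


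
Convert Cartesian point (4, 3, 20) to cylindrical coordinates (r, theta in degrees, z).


r = sqrt(4^2 + 3^2) = 5
theta = atan2(3, 4) = 36.8699 deg
z = 20

r = 5, theta = 36.8699 deg, z = 20
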